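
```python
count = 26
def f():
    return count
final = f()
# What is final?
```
26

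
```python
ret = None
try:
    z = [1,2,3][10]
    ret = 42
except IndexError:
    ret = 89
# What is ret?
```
89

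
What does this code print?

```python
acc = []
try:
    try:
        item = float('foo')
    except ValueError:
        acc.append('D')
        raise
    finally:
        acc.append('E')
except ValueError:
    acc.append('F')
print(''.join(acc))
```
DEF

finally runs before re-raised exception propagates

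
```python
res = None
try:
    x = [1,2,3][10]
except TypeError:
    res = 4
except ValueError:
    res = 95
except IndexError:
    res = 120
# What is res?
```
120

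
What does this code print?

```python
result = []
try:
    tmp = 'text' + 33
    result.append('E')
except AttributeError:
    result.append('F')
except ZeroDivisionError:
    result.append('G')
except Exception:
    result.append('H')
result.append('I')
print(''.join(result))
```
HI

TypeError not specifically caught, falls to Exception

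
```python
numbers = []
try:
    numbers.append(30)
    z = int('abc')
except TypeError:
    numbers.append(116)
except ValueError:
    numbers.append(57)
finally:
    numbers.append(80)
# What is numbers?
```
[30, 57, 80]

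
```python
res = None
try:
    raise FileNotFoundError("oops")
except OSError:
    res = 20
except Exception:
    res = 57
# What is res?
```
20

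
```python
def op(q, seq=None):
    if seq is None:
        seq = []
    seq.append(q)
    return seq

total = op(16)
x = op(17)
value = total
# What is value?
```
[16]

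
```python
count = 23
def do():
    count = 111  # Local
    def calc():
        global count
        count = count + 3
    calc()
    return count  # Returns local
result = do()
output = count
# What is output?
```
26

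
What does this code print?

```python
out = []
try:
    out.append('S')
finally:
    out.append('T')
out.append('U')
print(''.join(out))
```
STU

try/finally without except, no exception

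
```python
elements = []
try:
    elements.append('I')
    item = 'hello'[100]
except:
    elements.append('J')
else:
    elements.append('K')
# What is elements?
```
['I', 'J']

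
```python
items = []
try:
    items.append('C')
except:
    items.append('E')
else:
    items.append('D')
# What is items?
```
['C', 'D']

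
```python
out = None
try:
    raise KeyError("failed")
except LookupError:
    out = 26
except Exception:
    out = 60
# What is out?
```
26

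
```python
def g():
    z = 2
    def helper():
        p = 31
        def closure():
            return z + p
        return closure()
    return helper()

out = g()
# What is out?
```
33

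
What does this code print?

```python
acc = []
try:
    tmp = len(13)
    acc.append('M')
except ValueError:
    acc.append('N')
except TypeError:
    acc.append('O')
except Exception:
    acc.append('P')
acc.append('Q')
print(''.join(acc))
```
OQ

TypeError matches before generic Exception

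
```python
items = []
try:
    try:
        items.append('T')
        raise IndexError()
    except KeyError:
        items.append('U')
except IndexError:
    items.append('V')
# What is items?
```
['T', 'V']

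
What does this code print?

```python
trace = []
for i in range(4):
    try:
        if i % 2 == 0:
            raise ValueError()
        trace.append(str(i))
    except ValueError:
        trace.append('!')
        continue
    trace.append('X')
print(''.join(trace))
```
!1X!3X

continue in except skips rest of loop body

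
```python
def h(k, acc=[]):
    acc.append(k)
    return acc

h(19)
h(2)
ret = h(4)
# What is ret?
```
[19, 2, 4]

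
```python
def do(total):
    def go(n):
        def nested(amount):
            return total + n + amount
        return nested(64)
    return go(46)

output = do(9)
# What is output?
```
119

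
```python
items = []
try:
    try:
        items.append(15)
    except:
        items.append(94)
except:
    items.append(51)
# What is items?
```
[15]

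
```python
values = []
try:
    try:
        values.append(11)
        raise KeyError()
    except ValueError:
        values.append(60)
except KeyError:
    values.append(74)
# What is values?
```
[11, 74]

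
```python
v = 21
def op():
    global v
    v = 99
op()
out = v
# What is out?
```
99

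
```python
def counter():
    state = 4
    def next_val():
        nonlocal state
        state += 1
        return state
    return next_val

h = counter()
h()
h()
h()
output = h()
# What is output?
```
8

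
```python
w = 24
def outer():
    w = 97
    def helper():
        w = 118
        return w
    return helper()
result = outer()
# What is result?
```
118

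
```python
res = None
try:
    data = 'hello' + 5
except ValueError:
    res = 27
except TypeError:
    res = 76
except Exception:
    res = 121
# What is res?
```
76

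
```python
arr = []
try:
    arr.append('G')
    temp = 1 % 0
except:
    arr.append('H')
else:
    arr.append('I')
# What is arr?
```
['G', 'H']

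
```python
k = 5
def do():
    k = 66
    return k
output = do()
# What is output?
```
66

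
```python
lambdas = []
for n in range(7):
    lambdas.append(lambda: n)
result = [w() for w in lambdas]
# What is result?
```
[6, 6, 6, 6, 6, 6, 6]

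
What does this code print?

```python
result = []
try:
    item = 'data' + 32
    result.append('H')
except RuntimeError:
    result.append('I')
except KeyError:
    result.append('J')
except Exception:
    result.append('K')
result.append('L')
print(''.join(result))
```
KL

TypeError not specifically caught, falls to Exception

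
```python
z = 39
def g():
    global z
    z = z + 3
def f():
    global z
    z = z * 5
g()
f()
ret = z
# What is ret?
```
210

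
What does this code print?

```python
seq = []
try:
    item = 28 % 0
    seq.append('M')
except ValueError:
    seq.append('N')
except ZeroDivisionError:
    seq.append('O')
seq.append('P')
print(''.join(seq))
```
OP

ZeroDivisionError is caught by its specific handler, not ValueError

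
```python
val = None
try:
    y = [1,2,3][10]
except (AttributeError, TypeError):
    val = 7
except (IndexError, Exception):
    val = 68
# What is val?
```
68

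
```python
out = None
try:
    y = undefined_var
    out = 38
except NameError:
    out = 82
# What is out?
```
82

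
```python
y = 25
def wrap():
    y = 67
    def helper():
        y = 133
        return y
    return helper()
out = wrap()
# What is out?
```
133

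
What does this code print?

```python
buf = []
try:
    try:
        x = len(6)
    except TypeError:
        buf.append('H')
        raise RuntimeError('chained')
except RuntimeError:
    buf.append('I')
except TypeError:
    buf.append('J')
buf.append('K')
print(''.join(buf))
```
HIK

RuntimeError raised and caught, original TypeError not re-raised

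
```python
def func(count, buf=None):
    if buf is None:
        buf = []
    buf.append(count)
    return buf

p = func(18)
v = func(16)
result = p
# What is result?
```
[18]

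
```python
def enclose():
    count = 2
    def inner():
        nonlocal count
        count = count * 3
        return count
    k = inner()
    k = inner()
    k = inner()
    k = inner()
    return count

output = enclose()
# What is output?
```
162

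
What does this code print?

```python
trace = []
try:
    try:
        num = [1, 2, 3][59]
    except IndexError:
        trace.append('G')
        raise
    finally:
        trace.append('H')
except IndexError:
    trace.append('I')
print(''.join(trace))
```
GHI

finally runs before re-raised exception propagates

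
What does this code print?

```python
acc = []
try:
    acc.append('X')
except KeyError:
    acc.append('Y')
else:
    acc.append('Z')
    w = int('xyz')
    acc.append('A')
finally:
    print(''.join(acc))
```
XZ

Try succeeds, else appends 'Z', ValueError in else is uncaught, finally prints before exception propagates ('A' never appended)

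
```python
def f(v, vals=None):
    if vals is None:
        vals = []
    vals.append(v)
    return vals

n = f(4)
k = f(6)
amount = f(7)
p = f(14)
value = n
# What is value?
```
[4]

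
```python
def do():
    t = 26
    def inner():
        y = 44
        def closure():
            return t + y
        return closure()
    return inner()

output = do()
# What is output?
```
70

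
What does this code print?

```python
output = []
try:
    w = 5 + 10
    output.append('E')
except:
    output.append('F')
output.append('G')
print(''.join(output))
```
EG

No exception, try block completes normally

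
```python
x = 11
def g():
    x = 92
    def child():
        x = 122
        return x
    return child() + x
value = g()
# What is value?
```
214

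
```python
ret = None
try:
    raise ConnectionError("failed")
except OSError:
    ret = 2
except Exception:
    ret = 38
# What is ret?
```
2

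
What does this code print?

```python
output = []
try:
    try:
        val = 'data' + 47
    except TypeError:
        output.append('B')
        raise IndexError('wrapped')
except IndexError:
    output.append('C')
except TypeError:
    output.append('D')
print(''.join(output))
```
BC

New IndexError raised, caught by outer IndexError handler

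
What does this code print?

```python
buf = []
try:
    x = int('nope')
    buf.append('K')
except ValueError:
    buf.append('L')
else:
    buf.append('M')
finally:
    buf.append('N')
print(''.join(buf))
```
LN

Exception: except runs, else skipped, finally runs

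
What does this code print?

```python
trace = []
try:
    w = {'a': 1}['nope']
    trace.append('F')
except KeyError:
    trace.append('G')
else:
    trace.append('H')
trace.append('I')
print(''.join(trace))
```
GI

else block skipped when exception is caught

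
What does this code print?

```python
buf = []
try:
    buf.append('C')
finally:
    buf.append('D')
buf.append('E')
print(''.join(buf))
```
CDE

try/finally without except, no exception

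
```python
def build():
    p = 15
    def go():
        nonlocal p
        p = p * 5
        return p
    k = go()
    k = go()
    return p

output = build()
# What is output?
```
375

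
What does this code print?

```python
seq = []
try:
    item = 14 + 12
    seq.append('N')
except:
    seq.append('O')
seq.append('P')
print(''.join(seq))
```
NP

No exception, try block completes normally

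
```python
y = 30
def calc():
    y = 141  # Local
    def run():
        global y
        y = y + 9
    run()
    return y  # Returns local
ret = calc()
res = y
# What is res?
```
39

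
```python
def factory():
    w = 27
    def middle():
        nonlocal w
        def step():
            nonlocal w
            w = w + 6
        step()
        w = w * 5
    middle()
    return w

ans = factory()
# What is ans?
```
165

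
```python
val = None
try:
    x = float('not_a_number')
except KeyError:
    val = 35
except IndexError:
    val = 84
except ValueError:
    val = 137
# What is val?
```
137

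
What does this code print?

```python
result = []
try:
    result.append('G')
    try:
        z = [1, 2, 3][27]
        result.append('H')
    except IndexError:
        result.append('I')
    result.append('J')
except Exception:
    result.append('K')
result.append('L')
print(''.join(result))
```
GIJL

Inner exception caught by inner handler, outer continues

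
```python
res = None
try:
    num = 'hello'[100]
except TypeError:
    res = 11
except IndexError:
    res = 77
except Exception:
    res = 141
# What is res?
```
77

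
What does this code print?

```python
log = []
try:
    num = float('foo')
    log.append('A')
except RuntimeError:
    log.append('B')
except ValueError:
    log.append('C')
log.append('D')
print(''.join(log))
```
CD

ValueError is caught by its specific handler, not RuntimeError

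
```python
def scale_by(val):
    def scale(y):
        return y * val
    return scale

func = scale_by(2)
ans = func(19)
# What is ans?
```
38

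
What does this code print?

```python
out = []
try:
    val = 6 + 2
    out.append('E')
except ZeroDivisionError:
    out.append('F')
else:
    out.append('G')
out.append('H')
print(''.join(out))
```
EGH

else block runs when no exception occurs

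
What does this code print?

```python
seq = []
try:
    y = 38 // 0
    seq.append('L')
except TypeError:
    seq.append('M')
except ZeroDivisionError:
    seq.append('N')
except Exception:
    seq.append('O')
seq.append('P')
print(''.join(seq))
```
NP

ZeroDivisionError matches before generic Exception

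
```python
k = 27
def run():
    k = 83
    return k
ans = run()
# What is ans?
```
83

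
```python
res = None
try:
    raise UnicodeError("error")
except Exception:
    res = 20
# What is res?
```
20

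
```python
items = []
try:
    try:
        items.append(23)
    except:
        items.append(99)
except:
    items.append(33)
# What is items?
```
[23]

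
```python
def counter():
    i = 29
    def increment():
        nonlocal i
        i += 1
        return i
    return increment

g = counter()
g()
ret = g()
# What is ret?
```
31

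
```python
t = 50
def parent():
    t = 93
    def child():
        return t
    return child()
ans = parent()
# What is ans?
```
93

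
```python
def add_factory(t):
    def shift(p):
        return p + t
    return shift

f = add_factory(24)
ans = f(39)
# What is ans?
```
63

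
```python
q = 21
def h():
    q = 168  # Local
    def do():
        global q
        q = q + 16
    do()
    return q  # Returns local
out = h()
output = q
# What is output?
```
37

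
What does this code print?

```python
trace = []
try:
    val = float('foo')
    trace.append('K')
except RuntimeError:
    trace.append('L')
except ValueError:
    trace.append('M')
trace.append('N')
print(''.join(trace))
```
MN

ValueError is caught by its specific handler, not RuntimeError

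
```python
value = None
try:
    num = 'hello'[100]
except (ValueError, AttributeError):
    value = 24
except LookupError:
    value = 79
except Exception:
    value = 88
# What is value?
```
79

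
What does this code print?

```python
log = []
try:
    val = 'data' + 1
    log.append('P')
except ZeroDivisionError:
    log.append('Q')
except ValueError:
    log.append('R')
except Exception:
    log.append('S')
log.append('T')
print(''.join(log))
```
ST

TypeError not specifically caught, falls to Exception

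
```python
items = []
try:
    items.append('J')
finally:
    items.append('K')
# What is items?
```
['J', 'K']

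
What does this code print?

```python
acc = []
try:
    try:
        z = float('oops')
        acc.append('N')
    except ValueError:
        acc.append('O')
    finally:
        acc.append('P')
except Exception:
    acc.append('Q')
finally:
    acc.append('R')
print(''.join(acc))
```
OPR

Both finally blocks run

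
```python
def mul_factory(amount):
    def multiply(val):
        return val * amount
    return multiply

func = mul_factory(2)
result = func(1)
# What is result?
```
2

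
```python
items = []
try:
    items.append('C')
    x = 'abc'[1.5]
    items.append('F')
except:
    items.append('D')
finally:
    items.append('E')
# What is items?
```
['C', 'D', 'E']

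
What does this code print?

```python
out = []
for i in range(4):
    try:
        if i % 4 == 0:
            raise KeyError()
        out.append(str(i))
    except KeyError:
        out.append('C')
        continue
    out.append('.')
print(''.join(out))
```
C1.2.3.

continue in except skips rest of loop body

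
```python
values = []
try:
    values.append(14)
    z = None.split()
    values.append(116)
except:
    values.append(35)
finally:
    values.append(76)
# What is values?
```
[14, 35, 76]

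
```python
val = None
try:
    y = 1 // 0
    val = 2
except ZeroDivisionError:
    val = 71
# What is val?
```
71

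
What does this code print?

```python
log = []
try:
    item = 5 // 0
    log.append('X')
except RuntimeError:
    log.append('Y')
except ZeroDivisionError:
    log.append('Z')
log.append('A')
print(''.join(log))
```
ZA

ZeroDivisionError is caught by its specific handler, not RuntimeError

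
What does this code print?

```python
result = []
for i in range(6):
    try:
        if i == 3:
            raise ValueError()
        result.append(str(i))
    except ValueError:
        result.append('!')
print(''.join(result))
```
012!45

Exception on i=3 caught, loop continues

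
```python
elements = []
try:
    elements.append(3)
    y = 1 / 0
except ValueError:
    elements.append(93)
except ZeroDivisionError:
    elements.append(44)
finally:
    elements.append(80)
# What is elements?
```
[3, 44, 80]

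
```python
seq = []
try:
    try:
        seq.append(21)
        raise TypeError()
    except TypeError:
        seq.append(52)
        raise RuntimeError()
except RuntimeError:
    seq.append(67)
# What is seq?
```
[21, 52, 67]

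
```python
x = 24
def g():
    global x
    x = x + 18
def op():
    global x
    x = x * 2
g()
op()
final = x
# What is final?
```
84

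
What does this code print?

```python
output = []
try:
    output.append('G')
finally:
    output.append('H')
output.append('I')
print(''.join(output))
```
GHI

try/finally without except, no exception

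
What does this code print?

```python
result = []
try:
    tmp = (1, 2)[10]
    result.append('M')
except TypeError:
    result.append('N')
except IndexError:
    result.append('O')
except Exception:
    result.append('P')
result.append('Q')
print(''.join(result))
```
OQ

IndexError matches before generic Exception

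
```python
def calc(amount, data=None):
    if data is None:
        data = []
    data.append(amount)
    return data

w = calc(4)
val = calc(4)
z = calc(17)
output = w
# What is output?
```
[4]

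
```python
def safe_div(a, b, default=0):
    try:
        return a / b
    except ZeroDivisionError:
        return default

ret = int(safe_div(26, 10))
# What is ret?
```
2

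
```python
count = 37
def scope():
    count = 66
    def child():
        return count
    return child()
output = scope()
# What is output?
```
66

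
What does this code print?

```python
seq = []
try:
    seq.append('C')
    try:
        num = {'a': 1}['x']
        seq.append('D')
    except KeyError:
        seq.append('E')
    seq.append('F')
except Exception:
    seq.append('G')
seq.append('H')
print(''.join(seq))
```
CEFH

Inner exception caught by inner handler, outer continues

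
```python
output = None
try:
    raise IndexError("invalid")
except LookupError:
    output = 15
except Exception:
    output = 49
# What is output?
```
15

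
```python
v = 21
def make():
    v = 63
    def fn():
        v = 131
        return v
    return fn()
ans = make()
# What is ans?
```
131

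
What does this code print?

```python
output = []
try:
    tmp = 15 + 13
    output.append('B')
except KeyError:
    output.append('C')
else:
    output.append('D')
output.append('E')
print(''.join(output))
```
BDE

else block runs when no exception occurs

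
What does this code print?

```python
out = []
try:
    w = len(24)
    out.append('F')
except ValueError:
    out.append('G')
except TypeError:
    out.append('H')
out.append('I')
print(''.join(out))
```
HI

TypeError is caught by its specific handler, not ValueError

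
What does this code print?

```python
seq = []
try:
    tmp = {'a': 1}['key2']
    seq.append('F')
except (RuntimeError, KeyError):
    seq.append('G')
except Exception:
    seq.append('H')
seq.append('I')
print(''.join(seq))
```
GI

KeyError matches tuple containing it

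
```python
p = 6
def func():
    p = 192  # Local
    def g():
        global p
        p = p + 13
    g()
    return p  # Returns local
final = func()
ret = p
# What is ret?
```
19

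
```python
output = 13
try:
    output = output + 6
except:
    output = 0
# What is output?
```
19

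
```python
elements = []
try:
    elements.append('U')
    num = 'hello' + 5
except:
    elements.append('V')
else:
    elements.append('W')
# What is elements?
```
['U', 'V']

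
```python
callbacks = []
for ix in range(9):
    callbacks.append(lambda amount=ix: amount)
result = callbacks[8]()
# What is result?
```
8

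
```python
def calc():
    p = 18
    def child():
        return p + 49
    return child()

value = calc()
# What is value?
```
67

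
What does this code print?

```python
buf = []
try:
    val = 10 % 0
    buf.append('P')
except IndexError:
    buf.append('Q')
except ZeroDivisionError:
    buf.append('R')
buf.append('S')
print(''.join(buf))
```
RS

ZeroDivisionError is caught by its specific handler, not IndexError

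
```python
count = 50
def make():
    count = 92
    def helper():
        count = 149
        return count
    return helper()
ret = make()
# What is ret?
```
149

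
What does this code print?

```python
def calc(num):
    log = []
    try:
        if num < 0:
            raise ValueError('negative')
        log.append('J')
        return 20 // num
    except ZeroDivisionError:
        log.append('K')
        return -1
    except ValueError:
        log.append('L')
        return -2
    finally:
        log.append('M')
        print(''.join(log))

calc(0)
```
JKM

num=0 causes ZeroDivisionError, caught, finally prints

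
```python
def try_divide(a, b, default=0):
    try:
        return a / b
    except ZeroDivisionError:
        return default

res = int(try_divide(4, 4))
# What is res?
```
1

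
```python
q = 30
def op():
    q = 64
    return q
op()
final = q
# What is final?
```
30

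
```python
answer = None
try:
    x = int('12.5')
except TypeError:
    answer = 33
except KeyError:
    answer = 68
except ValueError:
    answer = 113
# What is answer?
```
113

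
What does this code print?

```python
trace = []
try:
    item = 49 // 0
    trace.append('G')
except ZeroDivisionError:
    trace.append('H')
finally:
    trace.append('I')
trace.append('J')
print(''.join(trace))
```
HIJ

finally always runs, even after exception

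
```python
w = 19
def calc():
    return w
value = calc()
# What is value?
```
19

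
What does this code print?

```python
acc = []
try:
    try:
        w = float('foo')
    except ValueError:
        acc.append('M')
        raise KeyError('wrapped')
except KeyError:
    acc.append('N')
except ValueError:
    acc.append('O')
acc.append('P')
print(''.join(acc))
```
MNP

KeyError raised and caught, original ValueError not re-raised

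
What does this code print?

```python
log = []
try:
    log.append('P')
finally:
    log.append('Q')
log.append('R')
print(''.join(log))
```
PQR

try/finally without except, no exception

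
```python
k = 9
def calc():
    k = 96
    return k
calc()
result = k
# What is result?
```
9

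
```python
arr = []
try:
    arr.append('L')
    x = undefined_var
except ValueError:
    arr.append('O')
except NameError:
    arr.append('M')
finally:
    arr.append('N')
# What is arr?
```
['L', 'M', 'N']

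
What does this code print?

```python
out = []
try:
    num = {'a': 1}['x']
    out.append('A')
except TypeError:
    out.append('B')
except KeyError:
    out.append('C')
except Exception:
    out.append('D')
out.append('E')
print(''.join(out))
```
CE

KeyError matches before generic Exception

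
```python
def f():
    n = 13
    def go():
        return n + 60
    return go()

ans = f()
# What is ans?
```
73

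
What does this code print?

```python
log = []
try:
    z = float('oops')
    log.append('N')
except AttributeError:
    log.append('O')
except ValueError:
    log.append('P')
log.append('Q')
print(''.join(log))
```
PQ

ValueError is caught by its specific handler, not AttributeError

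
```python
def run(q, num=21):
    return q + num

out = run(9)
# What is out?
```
30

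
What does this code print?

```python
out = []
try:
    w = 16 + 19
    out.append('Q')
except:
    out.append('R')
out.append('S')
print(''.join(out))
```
QS

No exception, try block completes normally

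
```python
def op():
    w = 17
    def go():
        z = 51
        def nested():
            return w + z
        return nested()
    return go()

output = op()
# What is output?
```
68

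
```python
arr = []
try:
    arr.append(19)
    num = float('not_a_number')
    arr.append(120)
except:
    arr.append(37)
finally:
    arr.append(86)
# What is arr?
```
[19, 37, 86]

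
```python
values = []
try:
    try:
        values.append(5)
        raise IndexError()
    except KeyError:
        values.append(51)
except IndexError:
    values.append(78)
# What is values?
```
[5, 78]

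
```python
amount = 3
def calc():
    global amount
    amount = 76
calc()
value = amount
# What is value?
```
76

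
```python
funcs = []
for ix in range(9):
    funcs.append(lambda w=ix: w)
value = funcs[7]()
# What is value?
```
7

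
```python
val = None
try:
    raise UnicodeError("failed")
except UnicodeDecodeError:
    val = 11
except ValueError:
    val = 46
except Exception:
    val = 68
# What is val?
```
46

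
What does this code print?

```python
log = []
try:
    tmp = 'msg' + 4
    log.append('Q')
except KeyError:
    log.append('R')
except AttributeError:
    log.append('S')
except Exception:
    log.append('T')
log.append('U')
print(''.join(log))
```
TU

TypeError not specifically caught, falls to Exception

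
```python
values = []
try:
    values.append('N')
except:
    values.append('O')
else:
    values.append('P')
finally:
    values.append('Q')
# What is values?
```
['N', 'P', 'Q']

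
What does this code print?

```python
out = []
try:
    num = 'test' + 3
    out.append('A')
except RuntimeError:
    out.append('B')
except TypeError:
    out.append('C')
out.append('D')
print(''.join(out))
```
CD

TypeError is caught by its specific handler, not RuntimeError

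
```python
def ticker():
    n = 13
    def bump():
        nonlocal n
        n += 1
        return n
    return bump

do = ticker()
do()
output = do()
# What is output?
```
15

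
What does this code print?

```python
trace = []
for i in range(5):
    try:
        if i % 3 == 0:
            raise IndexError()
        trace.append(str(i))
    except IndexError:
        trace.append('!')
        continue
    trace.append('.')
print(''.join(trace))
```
!1.2.!4.

continue in except skips rest of loop body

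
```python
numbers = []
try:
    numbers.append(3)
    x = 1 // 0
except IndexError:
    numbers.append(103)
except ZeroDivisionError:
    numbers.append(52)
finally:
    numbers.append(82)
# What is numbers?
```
[3, 52, 82]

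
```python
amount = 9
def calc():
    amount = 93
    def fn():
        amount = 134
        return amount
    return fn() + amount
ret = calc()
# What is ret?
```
227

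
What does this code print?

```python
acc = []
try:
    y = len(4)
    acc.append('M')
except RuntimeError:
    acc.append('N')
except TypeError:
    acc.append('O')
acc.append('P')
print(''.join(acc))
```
OP

TypeError is caught by its specific handler, not RuntimeError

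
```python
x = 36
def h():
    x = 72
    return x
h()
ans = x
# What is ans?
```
36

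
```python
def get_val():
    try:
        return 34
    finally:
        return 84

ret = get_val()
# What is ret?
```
84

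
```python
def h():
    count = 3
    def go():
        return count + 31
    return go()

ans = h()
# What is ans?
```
34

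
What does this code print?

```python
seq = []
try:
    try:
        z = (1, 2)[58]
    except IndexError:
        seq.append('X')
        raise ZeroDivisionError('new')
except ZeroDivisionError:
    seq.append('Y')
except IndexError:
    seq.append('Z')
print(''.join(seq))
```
XY

New ZeroDivisionError raised, caught by outer ZeroDivisionError handler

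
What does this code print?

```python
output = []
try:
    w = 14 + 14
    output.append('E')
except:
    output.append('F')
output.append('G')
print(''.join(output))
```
EG

No exception, try block completes normally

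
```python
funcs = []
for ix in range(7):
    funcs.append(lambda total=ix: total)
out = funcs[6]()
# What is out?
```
6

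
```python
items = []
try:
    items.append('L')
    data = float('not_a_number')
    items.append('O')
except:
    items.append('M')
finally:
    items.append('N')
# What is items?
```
['L', 'M', 'N']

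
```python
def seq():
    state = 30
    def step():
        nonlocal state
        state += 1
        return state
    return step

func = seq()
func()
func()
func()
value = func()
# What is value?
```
34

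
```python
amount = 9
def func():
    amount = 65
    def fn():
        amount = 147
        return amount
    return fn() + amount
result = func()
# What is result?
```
212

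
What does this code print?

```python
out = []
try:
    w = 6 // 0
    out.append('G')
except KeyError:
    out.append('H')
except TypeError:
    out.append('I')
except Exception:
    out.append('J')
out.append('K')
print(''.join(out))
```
JK

ZeroDivisionError not specifically caught, falls to Exception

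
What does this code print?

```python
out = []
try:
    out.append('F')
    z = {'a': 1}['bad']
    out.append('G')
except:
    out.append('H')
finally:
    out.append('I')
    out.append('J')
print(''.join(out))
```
FHIJ

Code before exception runs, then except, then all of finally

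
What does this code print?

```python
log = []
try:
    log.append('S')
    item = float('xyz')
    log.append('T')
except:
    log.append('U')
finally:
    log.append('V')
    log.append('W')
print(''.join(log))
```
SUVW

Code before exception runs, then except, then all of finally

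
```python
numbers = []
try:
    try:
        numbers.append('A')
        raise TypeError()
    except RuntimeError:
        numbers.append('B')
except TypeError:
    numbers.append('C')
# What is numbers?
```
['A', 'C']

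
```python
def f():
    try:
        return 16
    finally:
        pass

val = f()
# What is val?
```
16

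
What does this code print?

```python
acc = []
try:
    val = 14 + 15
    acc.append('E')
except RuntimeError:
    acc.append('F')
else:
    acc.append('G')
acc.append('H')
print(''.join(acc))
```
EGH

else block runs when no exception occurs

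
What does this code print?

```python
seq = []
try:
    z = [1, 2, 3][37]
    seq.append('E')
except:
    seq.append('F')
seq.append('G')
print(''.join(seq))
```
FG

Exception raised in try, caught by bare except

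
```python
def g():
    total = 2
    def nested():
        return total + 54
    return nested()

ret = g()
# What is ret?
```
56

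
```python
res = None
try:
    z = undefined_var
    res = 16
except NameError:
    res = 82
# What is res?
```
82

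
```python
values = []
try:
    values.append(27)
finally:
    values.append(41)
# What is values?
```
[27, 41]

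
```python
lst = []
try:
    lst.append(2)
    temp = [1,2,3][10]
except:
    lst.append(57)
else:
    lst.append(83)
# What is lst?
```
[2, 57]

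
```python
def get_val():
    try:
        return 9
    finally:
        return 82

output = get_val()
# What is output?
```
82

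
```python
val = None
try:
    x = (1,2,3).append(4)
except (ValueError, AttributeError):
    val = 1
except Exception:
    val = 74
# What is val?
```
1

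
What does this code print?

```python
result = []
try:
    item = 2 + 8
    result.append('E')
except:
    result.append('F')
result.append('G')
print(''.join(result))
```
EG

No exception, try block completes normally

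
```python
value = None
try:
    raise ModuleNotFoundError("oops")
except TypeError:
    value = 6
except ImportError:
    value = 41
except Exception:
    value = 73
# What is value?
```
41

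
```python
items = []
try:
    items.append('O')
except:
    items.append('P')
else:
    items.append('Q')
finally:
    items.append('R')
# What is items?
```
['O', 'Q', 'R']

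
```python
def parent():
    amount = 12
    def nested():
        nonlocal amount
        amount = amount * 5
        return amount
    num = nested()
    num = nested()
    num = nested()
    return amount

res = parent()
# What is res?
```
1500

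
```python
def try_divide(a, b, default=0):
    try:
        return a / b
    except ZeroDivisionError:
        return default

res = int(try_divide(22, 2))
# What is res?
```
11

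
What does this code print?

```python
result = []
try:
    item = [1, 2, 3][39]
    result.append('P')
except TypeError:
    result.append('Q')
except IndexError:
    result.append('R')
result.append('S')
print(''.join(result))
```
RS

IndexError is caught by its specific handler, not TypeError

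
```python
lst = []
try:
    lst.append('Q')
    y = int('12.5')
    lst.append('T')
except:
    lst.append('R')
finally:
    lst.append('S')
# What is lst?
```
['Q', 'R', 'S']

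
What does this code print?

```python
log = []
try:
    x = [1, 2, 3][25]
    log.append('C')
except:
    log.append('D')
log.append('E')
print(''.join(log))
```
DE

Exception raised in try, caught by bare except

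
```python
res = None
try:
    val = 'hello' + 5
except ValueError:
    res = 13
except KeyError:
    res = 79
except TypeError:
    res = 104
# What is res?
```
104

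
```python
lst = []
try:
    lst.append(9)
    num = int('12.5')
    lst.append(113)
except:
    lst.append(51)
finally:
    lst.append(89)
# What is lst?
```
[9, 51, 89]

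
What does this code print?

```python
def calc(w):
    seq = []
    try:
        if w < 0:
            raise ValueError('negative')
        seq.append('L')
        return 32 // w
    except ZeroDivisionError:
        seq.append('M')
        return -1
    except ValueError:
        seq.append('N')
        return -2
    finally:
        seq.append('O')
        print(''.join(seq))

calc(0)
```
LMO

w=0 causes ZeroDivisionError, caught, finally prints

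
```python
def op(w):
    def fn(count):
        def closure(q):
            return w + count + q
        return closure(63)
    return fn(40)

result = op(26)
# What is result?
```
129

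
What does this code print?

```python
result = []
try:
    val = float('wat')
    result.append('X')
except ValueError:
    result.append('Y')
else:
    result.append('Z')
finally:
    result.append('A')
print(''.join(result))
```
YA

Exception: except runs, else skipped, finally runs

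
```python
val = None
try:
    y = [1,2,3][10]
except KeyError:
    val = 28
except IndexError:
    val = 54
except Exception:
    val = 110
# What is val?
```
54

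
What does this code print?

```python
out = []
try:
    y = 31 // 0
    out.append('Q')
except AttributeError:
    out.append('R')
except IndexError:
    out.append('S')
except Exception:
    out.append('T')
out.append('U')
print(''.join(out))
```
TU

ZeroDivisionError not specifically caught, falls to Exception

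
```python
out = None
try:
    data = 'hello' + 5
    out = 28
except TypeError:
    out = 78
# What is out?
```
78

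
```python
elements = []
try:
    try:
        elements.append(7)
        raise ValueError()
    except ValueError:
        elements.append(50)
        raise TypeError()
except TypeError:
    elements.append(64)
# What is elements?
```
[7, 50, 64]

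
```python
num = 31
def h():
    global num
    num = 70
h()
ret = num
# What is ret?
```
70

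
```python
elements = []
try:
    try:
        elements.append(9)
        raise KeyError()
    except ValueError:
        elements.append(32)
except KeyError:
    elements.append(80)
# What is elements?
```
[9, 80]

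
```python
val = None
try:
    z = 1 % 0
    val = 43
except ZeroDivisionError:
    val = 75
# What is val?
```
75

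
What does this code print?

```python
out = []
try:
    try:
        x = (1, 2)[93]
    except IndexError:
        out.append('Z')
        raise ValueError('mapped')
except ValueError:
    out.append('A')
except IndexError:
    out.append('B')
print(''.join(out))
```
ZA

New ValueError raised, caught by outer ValueError handler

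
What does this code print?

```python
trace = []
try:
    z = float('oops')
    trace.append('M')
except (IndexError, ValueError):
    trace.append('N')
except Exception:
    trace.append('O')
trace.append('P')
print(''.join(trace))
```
NP

ValueError matches tuple containing it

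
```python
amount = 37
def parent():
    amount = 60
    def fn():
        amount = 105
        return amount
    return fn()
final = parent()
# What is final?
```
105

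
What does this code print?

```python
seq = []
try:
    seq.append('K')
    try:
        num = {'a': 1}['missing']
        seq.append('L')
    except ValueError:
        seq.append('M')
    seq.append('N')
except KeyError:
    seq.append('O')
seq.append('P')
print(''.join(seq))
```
KOP

Inner handler doesn't match, propagates to outer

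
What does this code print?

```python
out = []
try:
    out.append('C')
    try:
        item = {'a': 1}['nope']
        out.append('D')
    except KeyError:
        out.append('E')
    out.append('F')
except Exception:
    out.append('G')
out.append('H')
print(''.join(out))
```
CEFH

Inner exception caught by inner handler, outer continues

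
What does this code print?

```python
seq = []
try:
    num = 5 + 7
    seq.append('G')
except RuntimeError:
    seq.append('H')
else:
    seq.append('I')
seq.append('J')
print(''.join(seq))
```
GIJ

else block runs when no exception occurs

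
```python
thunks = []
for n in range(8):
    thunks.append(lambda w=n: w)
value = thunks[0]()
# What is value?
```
0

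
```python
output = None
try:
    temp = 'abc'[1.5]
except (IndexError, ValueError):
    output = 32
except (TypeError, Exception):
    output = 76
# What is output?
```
76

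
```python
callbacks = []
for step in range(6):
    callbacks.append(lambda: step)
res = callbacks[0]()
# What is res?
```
5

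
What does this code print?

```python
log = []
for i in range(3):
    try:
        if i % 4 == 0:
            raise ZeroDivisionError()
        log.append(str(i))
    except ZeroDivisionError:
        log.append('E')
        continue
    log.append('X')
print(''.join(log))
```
E1X2X

continue in except skips rest of loop body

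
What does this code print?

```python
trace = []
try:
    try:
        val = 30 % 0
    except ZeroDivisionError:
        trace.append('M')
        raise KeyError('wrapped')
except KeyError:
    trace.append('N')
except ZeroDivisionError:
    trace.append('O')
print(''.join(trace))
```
MN

New KeyError raised, caught by outer KeyError handler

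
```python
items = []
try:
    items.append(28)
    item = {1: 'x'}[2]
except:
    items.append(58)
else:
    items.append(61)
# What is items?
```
[28, 58]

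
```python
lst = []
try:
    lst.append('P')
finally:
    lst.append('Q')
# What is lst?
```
['P', 'Q']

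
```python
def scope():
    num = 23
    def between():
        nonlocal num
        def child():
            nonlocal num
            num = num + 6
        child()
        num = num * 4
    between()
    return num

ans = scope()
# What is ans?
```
116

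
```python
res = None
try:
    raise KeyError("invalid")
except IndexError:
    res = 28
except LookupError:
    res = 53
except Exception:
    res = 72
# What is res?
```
53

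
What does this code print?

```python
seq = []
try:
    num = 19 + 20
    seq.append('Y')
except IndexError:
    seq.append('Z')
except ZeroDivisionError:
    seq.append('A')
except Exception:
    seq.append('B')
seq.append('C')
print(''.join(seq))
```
YC

No exception, try block completes normally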